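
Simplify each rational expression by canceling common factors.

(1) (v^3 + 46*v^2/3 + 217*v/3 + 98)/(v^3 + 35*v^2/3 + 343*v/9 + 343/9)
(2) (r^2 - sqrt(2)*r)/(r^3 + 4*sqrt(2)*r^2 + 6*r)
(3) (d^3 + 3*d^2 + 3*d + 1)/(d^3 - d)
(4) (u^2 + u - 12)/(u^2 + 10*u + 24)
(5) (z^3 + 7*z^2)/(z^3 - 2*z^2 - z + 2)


(1) = (3*v + 18)/(3*v + 7)
(2) = (r - sqrt(2))/(r^2 + 4*sqrt(2)*r + 6)
(3) = (d^2 + 2*d + 1)/(d^2 - d)
(4) = (u - 3)/(u + 6)
(5) = (z^3 + 7*z^2)/(z^3 - 2*z^2 - z + 2)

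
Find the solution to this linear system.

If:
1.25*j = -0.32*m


Then:
j = -0.256*m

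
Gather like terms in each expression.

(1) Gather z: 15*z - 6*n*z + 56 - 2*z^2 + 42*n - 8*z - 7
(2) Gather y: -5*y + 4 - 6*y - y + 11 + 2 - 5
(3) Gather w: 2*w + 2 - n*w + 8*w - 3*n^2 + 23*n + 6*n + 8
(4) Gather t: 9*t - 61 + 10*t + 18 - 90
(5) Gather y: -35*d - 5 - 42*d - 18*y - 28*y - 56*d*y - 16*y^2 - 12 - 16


(1) = 42*n - 2*z^2 + z*(7 - 6*n) + 49
(2) = 12 - 12*y
(3) = -3*n^2 + 29*n + w*(10 - n) + 10
(4) = 19*t - 133
(5) = -77*d - 16*y^2 + y*(-56*d - 46) - 33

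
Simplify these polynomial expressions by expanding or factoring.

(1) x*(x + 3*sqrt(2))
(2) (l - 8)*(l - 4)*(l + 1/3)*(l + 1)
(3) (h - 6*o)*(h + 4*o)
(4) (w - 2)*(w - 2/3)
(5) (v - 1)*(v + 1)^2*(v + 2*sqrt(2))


(1) = x^2 + 3*sqrt(2)*x
(2) = l^4 - 32*l^3/3 + 49*l^2/3 + 116*l/3 + 32/3
(3) = h^2 - 2*h*o - 24*o^2
(4) = w^2 - 8*w/3 + 4/3
(5) = v^4 + v^3 + 2*sqrt(2)*v^3 - v^2 + 2*sqrt(2)*v^2 - 2*sqrt(2)*v - v - 2*sqrt(2)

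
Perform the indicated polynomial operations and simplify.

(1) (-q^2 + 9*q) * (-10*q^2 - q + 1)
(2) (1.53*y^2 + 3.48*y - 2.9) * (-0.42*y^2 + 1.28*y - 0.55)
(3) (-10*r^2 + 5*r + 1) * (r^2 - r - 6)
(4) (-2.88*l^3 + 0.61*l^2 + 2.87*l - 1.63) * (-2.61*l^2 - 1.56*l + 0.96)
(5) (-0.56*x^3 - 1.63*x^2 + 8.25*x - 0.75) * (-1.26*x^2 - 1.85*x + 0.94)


(1) = 10*q^4 - 89*q^3 - 10*q^2 + 9*q
(2) = -0.6426*y^4 + 0.4968*y^3 + 4.8309*y^2 - 5.626*y + 1.595
(3) = -10*r^4 + 15*r^3 + 56*r^2 - 31*r - 6
(4) = 7.5168*l^5 + 2.9007*l^4 - 11.2071*l^3 + 0.3627*l^2 + 5.298*l - 1.5648
(5) = 0.7056*x^5 + 3.0898*x^4 - 7.9059*x^3 - 15.8497*x^2 + 9.1425*x - 0.705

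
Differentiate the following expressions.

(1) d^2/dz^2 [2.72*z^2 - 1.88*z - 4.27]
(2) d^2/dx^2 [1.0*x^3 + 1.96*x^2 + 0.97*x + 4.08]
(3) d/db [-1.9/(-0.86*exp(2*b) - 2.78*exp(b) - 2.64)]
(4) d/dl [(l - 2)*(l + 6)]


(1) = 5.44000000000000
(2) = 6.0*x + 3.92
(3) = (-3.268*exp(b) - 5.282)*exp(b)/(0.86*exp(2*b) + 2.78*exp(b) + 2.64)^2
(4) = 2*l + 4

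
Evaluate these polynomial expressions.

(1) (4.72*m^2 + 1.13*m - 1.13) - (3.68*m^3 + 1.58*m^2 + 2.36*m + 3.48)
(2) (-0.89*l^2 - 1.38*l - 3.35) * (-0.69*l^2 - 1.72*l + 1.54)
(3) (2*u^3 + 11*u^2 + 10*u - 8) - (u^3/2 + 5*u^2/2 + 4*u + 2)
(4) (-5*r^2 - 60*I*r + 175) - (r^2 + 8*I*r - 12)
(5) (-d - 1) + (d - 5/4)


(1) = -3.68*m^3 + 3.14*m^2 - 1.23*m - 4.61
(2) = 0.6141*l^4 + 2.483*l^3 + 3.3145*l^2 + 3.6368*l - 5.159
(3) = 3*u^3/2 + 17*u^2/2 + 6*u - 10
(4) = -6*r^2 - 68*I*r + 187
(5) = -9/4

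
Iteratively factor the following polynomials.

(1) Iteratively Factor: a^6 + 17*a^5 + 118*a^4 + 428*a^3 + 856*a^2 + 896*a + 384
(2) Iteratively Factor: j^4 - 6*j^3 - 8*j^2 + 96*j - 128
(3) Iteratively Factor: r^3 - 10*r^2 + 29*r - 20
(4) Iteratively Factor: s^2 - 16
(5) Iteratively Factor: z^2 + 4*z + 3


(1) = (a + 2)*(a^5 + 15*a^4 + 88*a^3 + 252*a^2 + 352*a + 192) = (a + 2)*(a + 4)*(a^4 + 11*a^3 + 44*a^2 + 76*a + 48) = (a + 2)^2*(a + 4)*(a^3 + 9*a^2 + 26*a + 24) = (a + 2)^3*(a + 4)*(a^2 + 7*a + 12) = (a + 2)^3*(a + 3)*(a + 4)*(a + 4)
(2) = (j - 4)*(j^3 - 2*j^2 - 16*j + 32) = (j - 4)*(j + 4)*(j^2 - 6*j + 8) = (j - 4)^2*(j + 4)*(j - 2)
(3) = (r - 4)*(r^2 - 6*r + 5) = (r - 4)*(r - 1)*(r - 5)
(4) = (s + 4)*(s - 4)
(5) = (z + 1)*(z + 3)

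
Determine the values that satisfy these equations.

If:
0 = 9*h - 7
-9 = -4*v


Then:
h = 7/9
v = 9/4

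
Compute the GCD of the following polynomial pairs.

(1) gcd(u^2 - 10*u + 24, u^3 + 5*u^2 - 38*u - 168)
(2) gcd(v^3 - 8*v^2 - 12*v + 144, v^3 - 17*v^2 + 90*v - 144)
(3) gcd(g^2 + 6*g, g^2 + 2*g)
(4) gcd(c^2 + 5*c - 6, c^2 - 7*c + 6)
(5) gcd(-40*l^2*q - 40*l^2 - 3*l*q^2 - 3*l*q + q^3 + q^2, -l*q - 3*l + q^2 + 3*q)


(1) = u - 6
(2) = gcd((v - 6)^2*(v + 4), (v - 8)*(v - 6)*(v - 3)) = v - 6
(3) = gcd(g*(g + 6), g*(g + 2)) = g
(4) = gcd((c - 1)*(c + 6), (c - 6)*(c - 1)) = c - 1
(5) = 1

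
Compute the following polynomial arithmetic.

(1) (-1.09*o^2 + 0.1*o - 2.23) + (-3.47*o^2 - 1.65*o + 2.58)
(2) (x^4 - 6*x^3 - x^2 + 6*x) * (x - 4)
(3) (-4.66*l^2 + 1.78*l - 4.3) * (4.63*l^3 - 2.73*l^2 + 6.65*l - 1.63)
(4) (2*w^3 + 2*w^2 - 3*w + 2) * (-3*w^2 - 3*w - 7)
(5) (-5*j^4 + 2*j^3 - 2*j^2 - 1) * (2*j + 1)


(1) = -4.56*o^2 - 1.55*o + 0.35
(2) = x^5 - 10*x^4 + 23*x^3 + 10*x^2 - 24*x
(3) = -21.5758*l^5 + 20.9632*l^4 - 55.7574*l^3 + 31.1718*l^2 - 31.4964*l + 7.009
(4) = -6*w^5 - 12*w^4 - 11*w^3 - 11*w^2 + 15*w - 14
(5) = -10*j^5 - j^4 - 2*j^3 - 2*j^2 - 2*j - 1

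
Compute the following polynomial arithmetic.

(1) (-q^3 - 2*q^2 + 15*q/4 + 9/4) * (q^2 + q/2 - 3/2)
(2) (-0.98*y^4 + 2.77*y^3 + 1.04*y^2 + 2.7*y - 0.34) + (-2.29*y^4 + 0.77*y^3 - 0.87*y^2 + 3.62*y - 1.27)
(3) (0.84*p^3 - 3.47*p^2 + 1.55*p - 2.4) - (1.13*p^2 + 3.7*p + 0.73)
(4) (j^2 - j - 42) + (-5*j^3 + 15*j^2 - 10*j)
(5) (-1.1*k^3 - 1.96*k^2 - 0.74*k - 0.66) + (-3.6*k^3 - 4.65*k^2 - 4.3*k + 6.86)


(1) = -q^5 - 5*q^4/2 + 17*q^3/4 + 57*q^2/8 - 9*q/2 - 27/8
(2) = -3.27*y^4 + 3.54*y^3 + 0.17*y^2 + 6.32*y - 1.61
(3) = 0.84*p^3 - 4.6*p^2 - 2.15*p - 3.13
(4) = -5*j^3 + 16*j^2 - 11*j - 42
(5) = -4.7*k^3 - 6.61*k^2 - 5.04*k + 6.2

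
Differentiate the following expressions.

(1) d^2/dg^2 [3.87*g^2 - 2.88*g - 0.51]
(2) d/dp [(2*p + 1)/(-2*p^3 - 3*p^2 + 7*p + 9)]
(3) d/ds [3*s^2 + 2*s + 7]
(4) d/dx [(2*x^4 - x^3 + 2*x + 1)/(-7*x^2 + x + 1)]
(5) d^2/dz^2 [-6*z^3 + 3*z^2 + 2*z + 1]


(1) = 7.74000000000000
(2) = (8*p^3 + 12*p^2 + 6*p + 11)/(4*p^6 + 12*p^5 - 19*p^4 - 78*p^3 - 5*p^2 + 126*p + 81)
(3) = 6*s + 2
(4) = (-28*x^5 + 13*x^4 + 6*x^3 + 11*x^2 + 14*x + 1)/(49*x^4 - 14*x^3 - 13*x^2 + 2*x + 1)
(5) = 6 - 36*z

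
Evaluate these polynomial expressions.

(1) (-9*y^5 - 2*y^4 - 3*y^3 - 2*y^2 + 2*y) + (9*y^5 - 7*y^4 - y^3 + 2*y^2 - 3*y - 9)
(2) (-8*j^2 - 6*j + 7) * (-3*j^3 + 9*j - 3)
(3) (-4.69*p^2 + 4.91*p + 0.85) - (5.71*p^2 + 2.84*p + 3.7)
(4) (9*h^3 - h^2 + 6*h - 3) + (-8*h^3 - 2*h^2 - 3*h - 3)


(1) = -9*y^4 - 4*y^3 - y - 9
(2) = 24*j^5 + 18*j^4 - 93*j^3 - 30*j^2 + 81*j - 21
(3) = -10.4*p^2 + 2.07*p - 2.85
(4) = h^3 - 3*h^2 + 3*h - 6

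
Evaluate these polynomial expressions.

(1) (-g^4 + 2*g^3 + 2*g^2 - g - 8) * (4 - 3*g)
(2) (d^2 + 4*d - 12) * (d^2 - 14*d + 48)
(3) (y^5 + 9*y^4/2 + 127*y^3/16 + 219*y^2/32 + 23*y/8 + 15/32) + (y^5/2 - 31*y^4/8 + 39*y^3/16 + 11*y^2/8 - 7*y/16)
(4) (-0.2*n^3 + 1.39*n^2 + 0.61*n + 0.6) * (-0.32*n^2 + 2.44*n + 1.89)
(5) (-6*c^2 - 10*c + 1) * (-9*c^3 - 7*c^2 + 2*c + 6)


(1) = 3*g^5 - 10*g^4 + 2*g^3 + 11*g^2 + 20*g - 32
(2) = d^4 - 10*d^3 - 20*d^2 + 360*d - 576
(3) = 3*y^5/2 + 5*y^4/8 + 83*y^3/8 + 263*y^2/32 + 39*y/16 + 15/32
(4) = 0.064*n^5 - 0.9328*n^4 + 2.8184*n^3 + 3.9235*n^2 + 2.6169*n + 1.134
(5) = 54*c^5 + 132*c^4 + 49*c^3 - 63*c^2 - 58*c + 6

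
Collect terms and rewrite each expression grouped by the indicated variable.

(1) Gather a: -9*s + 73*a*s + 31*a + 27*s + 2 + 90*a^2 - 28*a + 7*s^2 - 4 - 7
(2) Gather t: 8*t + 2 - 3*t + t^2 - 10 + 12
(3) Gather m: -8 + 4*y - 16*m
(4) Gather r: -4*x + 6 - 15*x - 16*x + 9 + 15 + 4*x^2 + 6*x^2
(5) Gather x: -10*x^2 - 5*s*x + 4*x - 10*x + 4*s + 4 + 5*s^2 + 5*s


(1) = 90*a^2 + a*(73*s + 3) + 7*s^2 + 18*s - 9
(2) = t^2 + 5*t + 4
(3) = -16*m + 4*y - 8
(4) = 10*x^2 - 35*x + 30
(5) = 5*s^2 + 9*s - 10*x^2 + x*(-5*s - 6) + 4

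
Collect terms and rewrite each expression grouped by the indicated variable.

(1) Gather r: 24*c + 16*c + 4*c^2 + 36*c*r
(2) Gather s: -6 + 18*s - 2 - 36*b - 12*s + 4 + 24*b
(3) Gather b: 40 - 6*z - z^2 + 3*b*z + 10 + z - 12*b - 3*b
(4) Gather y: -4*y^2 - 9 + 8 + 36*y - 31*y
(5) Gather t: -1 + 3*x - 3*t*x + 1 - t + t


(1) = 4*c^2 + 36*c*r + 40*c
(2) = -12*b + 6*s - 4
(3) = b*(3*z - 15) - z^2 - 5*z + 50
(4) = -4*y^2 + 5*y - 1
(5) = -3*t*x + 3*x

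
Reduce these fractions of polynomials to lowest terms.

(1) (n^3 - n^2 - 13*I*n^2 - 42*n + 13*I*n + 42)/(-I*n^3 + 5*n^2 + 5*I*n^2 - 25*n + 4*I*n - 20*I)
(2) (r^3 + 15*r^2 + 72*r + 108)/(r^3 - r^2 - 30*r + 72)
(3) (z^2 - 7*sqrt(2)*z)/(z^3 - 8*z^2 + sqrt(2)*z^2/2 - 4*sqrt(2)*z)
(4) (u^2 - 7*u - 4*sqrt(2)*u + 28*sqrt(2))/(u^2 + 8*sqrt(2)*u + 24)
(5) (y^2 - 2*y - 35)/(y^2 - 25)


(1) = (I*n^3 + n^2*(13 - I) + n*(-13 - 42*I) + 42*I)/(n^3 + n^2*(-5 + 5*I) + n*(-4 - 25*I) + 20)
(2) = (r^2 + 9*r + 18)/(r^2 - 7*r + 12)
(3) = (2*z - 14*sqrt(2))/(2*z^2 + z*(-16 + sqrt(2)) - 8*sqrt(2))
(4) = (u^2 + u*(-7 - 4*sqrt(2)) + 28*sqrt(2))/(u^2 + 8*sqrt(2)*u + 24)
(5) = (y - 7)/(y - 5)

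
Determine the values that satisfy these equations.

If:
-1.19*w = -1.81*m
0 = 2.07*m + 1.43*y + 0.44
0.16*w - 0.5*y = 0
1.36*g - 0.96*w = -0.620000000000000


Then:
g = -0.63
m = -0.16
w = -0.24
y = -0.08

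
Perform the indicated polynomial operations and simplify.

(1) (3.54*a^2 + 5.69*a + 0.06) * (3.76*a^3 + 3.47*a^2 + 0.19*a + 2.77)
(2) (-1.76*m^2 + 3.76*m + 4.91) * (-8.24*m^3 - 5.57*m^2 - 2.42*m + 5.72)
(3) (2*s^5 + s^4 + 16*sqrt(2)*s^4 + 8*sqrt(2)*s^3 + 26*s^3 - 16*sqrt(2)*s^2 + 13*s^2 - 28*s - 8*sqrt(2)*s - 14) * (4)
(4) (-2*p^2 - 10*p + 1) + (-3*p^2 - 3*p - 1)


(1) = 13.3104*a^5 + 33.6782*a^4 + 20.6425*a^3 + 11.0951*a^2 + 15.7727*a + 0.1662
(2) = 14.5024*m^5 - 21.1792*m^4 - 57.1424*m^3 - 46.5151*m^2 + 9.625*m + 28.0852
(3) = 8*s^5 + 4*s^4 + 64*sqrt(2)*s^4 + 32*sqrt(2)*s^3 + 104*s^3 - 64*sqrt(2)*s^2 + 52*s^2 - 112*s - 32*sqrt(2)*s - 56
(4) = -5*p^2 - 13*p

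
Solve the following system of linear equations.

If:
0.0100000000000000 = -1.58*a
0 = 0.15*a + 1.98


Then:
No Solution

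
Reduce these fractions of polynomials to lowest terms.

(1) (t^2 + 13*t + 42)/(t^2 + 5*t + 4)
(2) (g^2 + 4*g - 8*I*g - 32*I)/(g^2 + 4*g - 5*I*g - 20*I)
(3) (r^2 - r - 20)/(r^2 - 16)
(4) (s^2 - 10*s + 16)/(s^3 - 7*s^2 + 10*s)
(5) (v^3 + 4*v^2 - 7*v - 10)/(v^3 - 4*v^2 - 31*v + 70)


(1) = (t^2 + 13*t + 42)/(t^2 + 5*t + 4)
(2) = (g - 8*I)/(g - 5*I)
(3) = (r - 5)/(r - 4)
(4) = (s - 8)/(s^2 - 5*s)
(5) = (v + 1)/(v - 7)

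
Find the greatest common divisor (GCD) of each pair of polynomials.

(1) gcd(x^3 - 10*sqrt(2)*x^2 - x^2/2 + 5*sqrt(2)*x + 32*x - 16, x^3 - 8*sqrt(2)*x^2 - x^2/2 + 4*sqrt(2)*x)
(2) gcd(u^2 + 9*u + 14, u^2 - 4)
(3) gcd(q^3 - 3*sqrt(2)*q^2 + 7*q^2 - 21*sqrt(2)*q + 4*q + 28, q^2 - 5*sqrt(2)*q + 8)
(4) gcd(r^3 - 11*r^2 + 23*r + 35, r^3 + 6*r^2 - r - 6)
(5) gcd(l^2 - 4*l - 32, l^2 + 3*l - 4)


(1) = gcd((x - 1/2)*(x - 8*sqrt(2))*(x - 2*sqrt(2)), x*(x - 1/2)*(x - 8*sqrt(2))) = x^2 + x*(-8*sqrt(2) - 1/2) + 4*sqrt(2)
(2) = u + 2
(3) = q - sqrt(2)
(4) = r + 1
(5) = l + 4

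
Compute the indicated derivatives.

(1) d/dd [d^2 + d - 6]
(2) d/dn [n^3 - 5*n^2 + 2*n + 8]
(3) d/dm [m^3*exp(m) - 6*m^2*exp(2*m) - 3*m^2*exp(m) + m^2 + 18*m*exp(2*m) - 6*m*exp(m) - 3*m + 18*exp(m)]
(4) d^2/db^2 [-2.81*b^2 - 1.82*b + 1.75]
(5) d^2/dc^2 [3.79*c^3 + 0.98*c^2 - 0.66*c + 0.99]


(1) = 2*d + 1
(2) = 3*n^2 - 10*n + 2
(3) = m^3*exp(m) - 12*m^2*exp(2*m) + 24*m*exp(2*m) - 12*m*exp(m) + 2*m + 18*exp(2*m) + 12*exp(m) - 3
(4) = -5.62000000000000
(5) = 22.74*c + 1.96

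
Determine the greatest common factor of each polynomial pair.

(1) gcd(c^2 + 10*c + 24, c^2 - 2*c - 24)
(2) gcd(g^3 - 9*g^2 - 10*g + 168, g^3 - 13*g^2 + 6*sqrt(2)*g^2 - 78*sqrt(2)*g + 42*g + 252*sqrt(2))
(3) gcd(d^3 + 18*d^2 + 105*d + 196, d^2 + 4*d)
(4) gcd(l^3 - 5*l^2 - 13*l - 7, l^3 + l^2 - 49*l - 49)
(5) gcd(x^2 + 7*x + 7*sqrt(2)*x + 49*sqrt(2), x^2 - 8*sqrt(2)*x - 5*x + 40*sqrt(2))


(1) = c + 4
(2) = g^2 - 13*g + 42
(3) = gcd((d + 4)*(d + 7)^2, d*(d + 4)) = d + 4
(4) = l^2 - 6*l - 7
(5) = gcd((x + 7)*(x + 7*sqrt(2)), (x - 5)*(x - 8*sqrt(2))) = 1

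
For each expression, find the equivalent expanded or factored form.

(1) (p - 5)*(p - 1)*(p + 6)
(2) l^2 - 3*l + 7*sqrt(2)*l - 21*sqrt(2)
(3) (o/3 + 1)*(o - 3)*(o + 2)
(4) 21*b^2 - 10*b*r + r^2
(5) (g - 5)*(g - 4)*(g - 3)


(1) = p^3 - 31*p + 30
(2) = (l - 3)*(l + 7*sqrt(2))
(3) = o^3/3 + 2*o^2/3 - 3*o - 6
(4) = (-7*b + r)*(-3*b + r)
(5) = g^3 - 12*g^2 + 47*g - 60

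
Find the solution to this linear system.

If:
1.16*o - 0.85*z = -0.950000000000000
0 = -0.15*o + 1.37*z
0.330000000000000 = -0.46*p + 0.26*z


Then:
o = -0.89
p = -0.77
z = -0.10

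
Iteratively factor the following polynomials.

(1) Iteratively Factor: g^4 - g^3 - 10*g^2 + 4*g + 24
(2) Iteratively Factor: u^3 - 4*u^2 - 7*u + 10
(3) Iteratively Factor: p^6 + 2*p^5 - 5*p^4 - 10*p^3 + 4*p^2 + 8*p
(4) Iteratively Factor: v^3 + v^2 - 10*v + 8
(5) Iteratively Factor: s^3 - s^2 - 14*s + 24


(1) = (g - 3)*(g^3 + 2*g^2 - 4*g - 8) = (g - 3)*(g - 2)*(g^2 + 4*g + 4) = (g - 3)*(g - 2)*(g + 2)*(g + 2)
(2) = (u - 1)*(u^2 - 3*u - 10) = (u - 1)*(u + 2)*(u - 5)
(3) = (p - 1)*(p^5 + 3*p^4 - 2*p^3 - 12*p^2 - 8*p) = (p - 1)*(p + 1)*(p^4 + 2*p^3 - 4*p^2 - 8*p) = (p - 2)*(p - 1)*(p + 1)*(p^3 + 4*p^2 + 4*p) = (p - 2)*(p - 1)*(p + 1)*(p + 2)*(p^2 + 2*p) = p*(p - 2)*(p - 1)*(p + 1)*(p + 2)*(p + 2)
(4) = (v - 1)*(v^2 + 2*v - 8) = (v - 2)*(v - 1)*(v + 4)
(5) = (s + 4)*(s^2 - 5*s + 6) = (s - 2)*(s + 4)*(s - 3)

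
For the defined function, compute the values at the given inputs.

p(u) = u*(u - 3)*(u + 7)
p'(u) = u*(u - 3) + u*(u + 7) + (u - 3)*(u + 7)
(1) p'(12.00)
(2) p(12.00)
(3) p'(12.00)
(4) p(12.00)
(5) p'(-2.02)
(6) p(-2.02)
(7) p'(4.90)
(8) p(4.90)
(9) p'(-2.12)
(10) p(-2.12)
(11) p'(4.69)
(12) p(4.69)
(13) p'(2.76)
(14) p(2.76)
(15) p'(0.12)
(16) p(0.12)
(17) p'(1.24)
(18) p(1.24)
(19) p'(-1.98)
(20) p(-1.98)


(1) = 507.00
(2) = 2052.00
(3) = 507.00
(4) = 2052.00
(5) = -24.92
(6) = 50.50
(7) = 90.23
(8) = 110.79
(9) = -24.48
(10) = 52.97
(11) = 82.51
(12) = 92.66
(13) = 23.93
(14) = -6.47
(15) = -20.00
(16) = -2.46
(17) = -6.47
(18) = -17.98
(19) = -25.08
(20) = 49.50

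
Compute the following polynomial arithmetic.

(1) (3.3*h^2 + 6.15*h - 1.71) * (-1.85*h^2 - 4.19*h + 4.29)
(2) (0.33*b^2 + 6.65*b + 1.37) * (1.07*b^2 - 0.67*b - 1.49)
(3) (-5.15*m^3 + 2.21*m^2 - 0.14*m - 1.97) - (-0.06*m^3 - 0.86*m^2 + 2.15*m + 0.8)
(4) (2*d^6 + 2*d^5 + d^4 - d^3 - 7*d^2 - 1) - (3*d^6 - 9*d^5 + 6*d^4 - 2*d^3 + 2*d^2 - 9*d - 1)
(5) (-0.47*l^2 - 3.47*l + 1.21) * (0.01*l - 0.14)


(1) = -6.105*h^4 - 25.2045*h^3 - 8.448*h^2 + 33.5484*h - 7.3359
(2) = 0.3531*b^4 + 6.8944*b^3 - 3.4813*b^2 - 10.8264*b - 2.0413
(3) = -5.09*m^3 + 3.07*m^2 - 2.29*m - 2.77
(4) = -d^6 + 11*d^5 - 5*d^4 + d^3 - 9*d^2 + 9*d
(5) = -0.0047*l^3 + 0.0311*l^2 + 0.4979*l - 0.1694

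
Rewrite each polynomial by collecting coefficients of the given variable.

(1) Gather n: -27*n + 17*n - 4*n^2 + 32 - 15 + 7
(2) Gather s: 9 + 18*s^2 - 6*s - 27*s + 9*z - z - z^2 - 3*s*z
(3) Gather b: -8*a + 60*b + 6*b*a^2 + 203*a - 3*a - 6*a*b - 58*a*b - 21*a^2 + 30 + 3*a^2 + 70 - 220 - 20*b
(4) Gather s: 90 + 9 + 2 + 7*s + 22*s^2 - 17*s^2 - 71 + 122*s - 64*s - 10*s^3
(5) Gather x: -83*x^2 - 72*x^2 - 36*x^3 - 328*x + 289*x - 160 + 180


(1) = -4*n^2 - 10*n + 24
(2) = 18*s^2 + s*(-3*z - 33) - z^2 + 8*z + 9
(3) = -18*a^2 + 192*a + b*(6*a^2 - 64*a + 40) - 120
(4) = -10*s^3 + 5*s^2 + 65*s + 30
(5) = -36*x^3 - 155*x^2 - 39*x + 20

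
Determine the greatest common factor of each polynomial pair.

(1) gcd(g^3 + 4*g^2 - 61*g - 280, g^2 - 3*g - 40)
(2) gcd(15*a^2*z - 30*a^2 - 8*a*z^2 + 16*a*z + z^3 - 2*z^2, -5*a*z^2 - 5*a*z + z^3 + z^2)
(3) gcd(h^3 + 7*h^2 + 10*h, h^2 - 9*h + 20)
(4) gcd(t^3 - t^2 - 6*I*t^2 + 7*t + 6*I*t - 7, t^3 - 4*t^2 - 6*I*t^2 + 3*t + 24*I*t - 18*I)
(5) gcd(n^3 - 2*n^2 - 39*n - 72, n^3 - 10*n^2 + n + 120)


(1) = gcd((g - 8)*(g + 5)*(g + 7), (g - 8)*(g + 5)) = g^2 - 3*g - 40
(2) = gcd((-5*a + z)*(-3*a + z)*(z - 2), z*(-5*a + z)*(z + 1)) = -5*a + z
(3) = gcd(h*(h + 2)*(h + 5), (h - 5)*(h - 4)) = 1
(4) = t - 1
(5) = n^2 - 5*n - 24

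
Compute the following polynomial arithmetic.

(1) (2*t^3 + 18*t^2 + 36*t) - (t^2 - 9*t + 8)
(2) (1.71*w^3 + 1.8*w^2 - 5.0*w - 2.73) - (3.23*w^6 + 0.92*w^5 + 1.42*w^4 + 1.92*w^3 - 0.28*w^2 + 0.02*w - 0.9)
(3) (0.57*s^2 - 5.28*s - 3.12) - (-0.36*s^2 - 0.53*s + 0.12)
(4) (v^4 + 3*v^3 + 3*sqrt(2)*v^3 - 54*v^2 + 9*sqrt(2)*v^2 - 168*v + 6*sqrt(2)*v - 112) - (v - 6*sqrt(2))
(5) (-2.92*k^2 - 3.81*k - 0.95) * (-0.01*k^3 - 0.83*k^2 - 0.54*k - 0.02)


(1) = 2*t^3 + 17*t^2 + 45*t - 8
(2) = -3.23*w^6 - 0.92*w^5 - 1.42*w^4 - 0.21*w^3 + 2.08*w^2 - 5.02*w - 1.83
(3) = 0.93*s^2 - 4.75*s - 3.24
(4) = v^4 + 3*v^3 + 3*sqrt(2)*v^3 - 54*v^2 + 9*sqrt(2)*v^2 - 169*v + 6*sqrt(2)*v - 112 + 6*sqrt(2)
(5) = 0.0292*k^5 + 2.4617*k^4 + 4.7486*k^3 + 2.9043*k^2 + 0.5892*k + 0.019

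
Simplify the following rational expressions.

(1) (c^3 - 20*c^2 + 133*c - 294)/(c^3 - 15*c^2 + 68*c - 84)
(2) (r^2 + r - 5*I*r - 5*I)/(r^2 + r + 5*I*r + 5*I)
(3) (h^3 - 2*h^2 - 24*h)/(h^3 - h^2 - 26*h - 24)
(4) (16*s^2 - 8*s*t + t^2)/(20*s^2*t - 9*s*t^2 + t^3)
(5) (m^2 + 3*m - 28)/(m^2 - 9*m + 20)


(1) = (c - 7)/(c - 2)
(2) = (r - 5*I)/(r + 5*I)
(3) = h/(h + 1)
(4) = (4*s - t)/(5*s*t - t^2)
(5) = (m + 7)/(m - 5)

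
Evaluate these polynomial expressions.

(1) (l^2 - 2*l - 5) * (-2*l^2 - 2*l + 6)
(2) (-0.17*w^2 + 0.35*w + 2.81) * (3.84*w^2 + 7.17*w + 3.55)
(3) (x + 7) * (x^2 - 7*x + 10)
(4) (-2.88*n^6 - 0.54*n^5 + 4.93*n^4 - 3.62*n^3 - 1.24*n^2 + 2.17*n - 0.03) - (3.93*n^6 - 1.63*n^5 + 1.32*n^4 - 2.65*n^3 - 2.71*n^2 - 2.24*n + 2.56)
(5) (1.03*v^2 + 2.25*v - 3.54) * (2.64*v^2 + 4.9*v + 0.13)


(1) = -2*l^4 + 2*l^3 + 20*l^2 - 2*l - 30
(2) = -0.6528*w^4 + 0.1251*w^3 + 12.6964*w^2 + 21.3902*w + 9.9755
(3) = x^3 - 39*x + 70
(4) = -6.81*n^6 + 1.09*n^5 + 3.61*n^4 - 0.97*n^3 + 1.47*n^2 + 4.41*n - 2.59
(5) = 2.7192*v^4 + 10.987*v^3 + 1.8133*v^2 - 17.0535*v - 0.4602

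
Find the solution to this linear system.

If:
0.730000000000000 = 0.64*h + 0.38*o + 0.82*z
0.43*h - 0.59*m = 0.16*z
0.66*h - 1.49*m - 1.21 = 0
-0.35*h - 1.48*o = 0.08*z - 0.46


Then:
h = -1.28
m = -1.38
o = 0.52
z = 1.65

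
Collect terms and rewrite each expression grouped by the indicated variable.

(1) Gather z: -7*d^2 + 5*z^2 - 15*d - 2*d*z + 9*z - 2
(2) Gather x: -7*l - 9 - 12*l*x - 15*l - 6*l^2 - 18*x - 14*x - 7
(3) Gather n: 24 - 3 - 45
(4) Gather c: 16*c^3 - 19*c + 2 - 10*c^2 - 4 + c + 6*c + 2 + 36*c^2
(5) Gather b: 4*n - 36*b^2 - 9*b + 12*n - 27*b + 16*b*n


(1) = -7*d^2 - 15*d + 5*z^2 + z*(9 - 2*d) - 2
(2) = -6*l^2 - 22*l + x*(-12*l - 32) - 16
(3) = -24
(4) = 16*c^3 + 26*c^2 - 12*c
(5) = -36*b^2 + b*(16*n - 36) + 16*n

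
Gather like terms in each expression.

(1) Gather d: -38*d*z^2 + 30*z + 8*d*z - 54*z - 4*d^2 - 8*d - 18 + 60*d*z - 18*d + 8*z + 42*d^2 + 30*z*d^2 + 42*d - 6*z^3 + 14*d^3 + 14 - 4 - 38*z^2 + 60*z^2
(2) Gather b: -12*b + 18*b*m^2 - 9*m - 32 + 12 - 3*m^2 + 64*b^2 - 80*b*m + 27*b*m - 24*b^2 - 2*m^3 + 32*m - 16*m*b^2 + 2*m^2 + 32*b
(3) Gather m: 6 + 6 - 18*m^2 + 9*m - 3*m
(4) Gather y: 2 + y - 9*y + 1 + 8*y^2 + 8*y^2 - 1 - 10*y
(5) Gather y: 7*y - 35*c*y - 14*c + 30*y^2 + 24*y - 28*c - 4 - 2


(1) = 14*d^3 + d^2*(30*z + 38) + d*(-38*z^2 + 68*z + 16) - 6*z^3 + 22*z^2 - 16*z - 8
(2) = b^2*(40 - 16*m) + b*(18*m^2 - 53*m + 20) - 2*m^3 - m^2 + 23*m - 20
(3) = -18*m^2 + 6*m + 12
(4) = 16*y^2 - 18*y + 2
(5) = -42*c + 30*y^2 + y*(31 - 35*c) - 6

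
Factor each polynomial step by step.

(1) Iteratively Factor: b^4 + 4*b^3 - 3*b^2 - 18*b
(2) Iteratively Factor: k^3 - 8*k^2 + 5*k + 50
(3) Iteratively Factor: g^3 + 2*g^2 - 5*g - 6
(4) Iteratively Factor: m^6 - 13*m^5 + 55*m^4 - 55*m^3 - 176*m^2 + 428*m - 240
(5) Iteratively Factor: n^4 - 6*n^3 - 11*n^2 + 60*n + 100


(1) = (b)*(b^3 + 4*b^2 - 3*b - 18) = b*(b + 3)*(b^2 + b - 6) = b*(b - 2)*(b + 3)*(b + 3)
(2) = (k - 5)*(k^2 - 3*k - 10) = (k - 5)^2*(k + 2)
(3) = (g - 2)*(g^2 + 4*g + 3) = (g - 2)*(g + 3)*(g + 1)
(4) = (m - 4)*(m^5 - 9*m^4 + 19*m^3 + 21*m^2 - 92*m + 60) = (m - 4)*(m - 3)*(m^4 - 6*m^3 + m^2 + 24*m - 20) = (m - 4)*(m - 3)*(m + 2)*(m^3 - 8*m^2 + 17*m - 10) = (m - 4)*(m - 3)*(m - 2)*(m + 2)*(m^2 - 6*m + 5) = (m - 5)*(m - 4)*(m - 3)*(m - 2)*(m + 2)*(m - 1)
(5) = (n - 5)*(n^3 - n^2 - 16*n - 20) = (n - 5)*(n + 2)*(n^2 - 3*n - 10) = (n - 5)^2*(n + 2)*(n + 2)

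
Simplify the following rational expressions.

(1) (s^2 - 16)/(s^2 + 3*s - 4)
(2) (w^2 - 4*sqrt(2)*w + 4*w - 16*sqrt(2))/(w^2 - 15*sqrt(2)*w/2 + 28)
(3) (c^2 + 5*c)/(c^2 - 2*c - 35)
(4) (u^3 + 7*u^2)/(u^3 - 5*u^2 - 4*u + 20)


(1) = (s - 4)/(s - 1)
(2) = (2*w + 8)/(2*w - 7*sqrt(2))
(3) = c/(c - 7)
(4) = (u^3 + 7*u^2)/(u^3 - 5*u^2 - 4*u + 20)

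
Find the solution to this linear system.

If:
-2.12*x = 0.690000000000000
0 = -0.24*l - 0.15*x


Then:
l = 0.20
x = -0.33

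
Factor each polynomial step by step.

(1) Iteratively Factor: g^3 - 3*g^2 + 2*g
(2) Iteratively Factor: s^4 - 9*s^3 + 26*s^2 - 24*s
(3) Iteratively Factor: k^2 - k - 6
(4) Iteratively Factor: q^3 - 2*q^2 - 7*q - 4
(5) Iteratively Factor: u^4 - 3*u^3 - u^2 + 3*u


(1) = (g - 2)*(g^2 - g) = g*(g - 2)*(g - 1)
(2) = (s)*(s^3 - 9*s^2 + 26*s - 24) = s*(s - 4)*(s^2 - 5*s + 6) = s*(s - 4)*(s - 3)*(s - 2)
(3) = (k - 3)*(k + 2)
(4) = (q - 4)*(q^2 + 2*q + 1) = (q - 4)*(q + 1)*(q + 1)
(5) = (u - 3)*(u^3 - u) = u*(u - 3)*(u^2 - 1) = u*(u - 3)*(u - 1)*(u + 1)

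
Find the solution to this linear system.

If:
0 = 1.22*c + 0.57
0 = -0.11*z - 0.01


Then:
c = -0.47
z = -0.09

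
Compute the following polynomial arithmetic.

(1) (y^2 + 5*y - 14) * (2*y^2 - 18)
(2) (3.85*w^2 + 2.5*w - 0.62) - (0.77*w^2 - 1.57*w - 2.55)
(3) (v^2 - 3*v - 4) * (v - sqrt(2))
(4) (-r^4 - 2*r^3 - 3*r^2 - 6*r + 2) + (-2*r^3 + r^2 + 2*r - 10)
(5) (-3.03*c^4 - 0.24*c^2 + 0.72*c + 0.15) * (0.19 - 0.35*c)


(1) = 2*y^4 + 10*y^3 - 46*y^2 - 90*y + 252
(2) = 3.08*w^2 + 4.07*w + 1.93
(3) = v^3 - 3*v^2 - sqrt(2)*v^2 - 4*v + 3*sqrt(2)*v + 4*sqrt(2)
(4) = -r^4 - 4*r^3 - 2*r^2 - 4*r - 8
(5) = 1.0605*c^5 - 0.5757*c^4 + 0.084*c^3 - 0.2976*c^2 + 0.0843*c + 0.0285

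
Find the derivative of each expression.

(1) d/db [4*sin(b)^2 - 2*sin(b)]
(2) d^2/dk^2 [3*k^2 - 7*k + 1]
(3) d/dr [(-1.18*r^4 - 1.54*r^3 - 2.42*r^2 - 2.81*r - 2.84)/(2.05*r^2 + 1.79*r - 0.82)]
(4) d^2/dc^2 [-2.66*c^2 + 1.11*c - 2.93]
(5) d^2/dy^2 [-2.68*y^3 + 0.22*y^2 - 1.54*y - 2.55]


(1) = 2*(4*sin(b) - 1)*cos(b)
(2) = 6
(3) = (-4.838*r^5 - 9.4936*r^4 - 1.6428*r^3 + 5.2171*r^2 + 15.6128*r + 7.3878)/(4.2025*r^4 + 7.339*r^3 - 0.1579*r^2 - 2.9356*r + 0.6724)
(4) = -5.32000000000000
(5) = 0.44 - 16.08*y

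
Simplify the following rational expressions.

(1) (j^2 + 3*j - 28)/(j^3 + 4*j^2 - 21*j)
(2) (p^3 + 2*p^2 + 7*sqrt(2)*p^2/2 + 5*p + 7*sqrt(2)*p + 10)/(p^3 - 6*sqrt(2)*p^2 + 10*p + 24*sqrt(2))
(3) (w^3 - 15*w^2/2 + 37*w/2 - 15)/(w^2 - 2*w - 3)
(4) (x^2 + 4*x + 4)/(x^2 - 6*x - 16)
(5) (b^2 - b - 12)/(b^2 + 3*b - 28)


(1) = (j - 4)/(j^2 - 3*j)
(2) = (2*p^2 + p*(4 + 5*sqrt(2)) + 10*sqrt(2))/(2*p^2 - 14*sqrt(2)*p + 48)
(3) = (2*w^2 - 9*w + 10)/(2*w + 2)
(4) = (x + 2)/(x - 8)
(5) = (b + 3)/(b + 7)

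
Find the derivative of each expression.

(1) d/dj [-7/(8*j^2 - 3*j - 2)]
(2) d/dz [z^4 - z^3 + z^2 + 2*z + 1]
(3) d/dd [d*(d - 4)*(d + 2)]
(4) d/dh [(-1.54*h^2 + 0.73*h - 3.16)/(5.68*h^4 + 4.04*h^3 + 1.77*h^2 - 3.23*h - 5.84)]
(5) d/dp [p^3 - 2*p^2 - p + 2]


(1) = 7*(16*j - 3)/(-8*j^2 + 3*j + 2)^2
(2) = 4*z^3 - 3*z^2 + 2*z + 2
(3) = 3*d^2 - 4*d - 8
(4) = (17.4944*h^5 - 6.2176*h^4 + 65.8968*h^3 + 41.9813*h^2 + 29.1736*h - 14.47)/(32.2624*h^8 + 45.8944*h^7 + 36.4288*h^6 - 22.3912*h^5 - 89.3079*h^4 - 58.6214*h^3 - 10.2407*h^2 + 37.7264*h + 34.1056)
(5) = 3*p^2 - 4*p - 1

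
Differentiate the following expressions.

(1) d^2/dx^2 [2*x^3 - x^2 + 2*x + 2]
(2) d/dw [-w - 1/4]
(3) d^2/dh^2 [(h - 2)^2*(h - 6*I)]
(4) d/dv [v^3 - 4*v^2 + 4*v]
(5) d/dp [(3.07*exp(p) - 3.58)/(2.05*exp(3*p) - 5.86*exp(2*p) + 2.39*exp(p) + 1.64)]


(1) = 12*x - 2
(2) = -1
(3) = 6*h - 8 - 12*I
(4) = 3*v^2 - 8*v + 4
(5) = (-12.587*exp(3*p) + 40.0072*exp(2*p) - 41.9576*exp(p) + 13.591)*exp(p)/(4.2025*exp(6*p) - 24.026*exp(5*p) + 44.1386*exp(4*p) - 21.2868*exp(3*p) - 13.5087*exp(2*p) + 7.8392*exp(p) + 2.6896)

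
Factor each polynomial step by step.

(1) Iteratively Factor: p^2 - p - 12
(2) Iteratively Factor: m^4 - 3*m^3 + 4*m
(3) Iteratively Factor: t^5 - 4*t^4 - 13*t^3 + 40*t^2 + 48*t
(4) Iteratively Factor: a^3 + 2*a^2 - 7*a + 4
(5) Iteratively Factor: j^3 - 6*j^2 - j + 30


(1) = (p - 4)*(p + 3)
(2) = (m + 1)*(m^3 - 4*m^2 + 4*m) = (m - 2)*(m + 1)*(m^2 - 2*m) = m*(m - 2)*(m + 1)*(m - 2)
(3) = (t + 1)*(t^4 - 5*t^3 - 8*t^2 + 48*t) = (t - 4)*(t + 1)*(t^3 - t^2 - 12*t) = t*(t - 4)*(t + 1)*(t^2 - t - 12) = t*(t - 4)^2*(t + 1)*(t + 3)
(4) = (a + 4)*(a^2 - 2*a + 1) = (a - 1)*(a + 4)*(a - 1)
(5) = (j - 3)*(j^2 - 3*j - 10) = (j - 5)*(j - 3)*(j + 2)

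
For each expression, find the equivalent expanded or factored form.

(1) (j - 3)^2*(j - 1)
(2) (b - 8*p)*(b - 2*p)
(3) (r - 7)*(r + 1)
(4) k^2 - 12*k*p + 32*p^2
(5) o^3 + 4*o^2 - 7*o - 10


(1) = j^3 - 7*j^2 + 15*j - 9
(2) = b^2 - 10*b*p + 16*p^2
(3) = r^2 - 6*r - 7
(4) = (k - 8*p)*(k - 4*p)
(5) = (o - 2)*(o + 1)*(o + 5)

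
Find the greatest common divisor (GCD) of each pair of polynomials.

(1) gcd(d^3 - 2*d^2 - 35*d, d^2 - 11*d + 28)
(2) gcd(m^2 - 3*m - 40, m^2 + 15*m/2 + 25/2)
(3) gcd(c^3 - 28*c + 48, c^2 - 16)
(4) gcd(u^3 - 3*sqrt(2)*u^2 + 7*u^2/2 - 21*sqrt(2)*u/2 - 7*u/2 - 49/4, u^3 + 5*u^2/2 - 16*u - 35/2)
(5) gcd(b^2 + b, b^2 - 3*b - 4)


(1) = gcd(d*(d - 7)*(d + 5), (d - 7)*(d - 4)) = d - 7
(2) = m + 5
(3) = gcd((c - 4)*(c - 2)*(c + 6), (c - 4)*(c + 4)) = c - 4
(4) = 1
(5) = b + 1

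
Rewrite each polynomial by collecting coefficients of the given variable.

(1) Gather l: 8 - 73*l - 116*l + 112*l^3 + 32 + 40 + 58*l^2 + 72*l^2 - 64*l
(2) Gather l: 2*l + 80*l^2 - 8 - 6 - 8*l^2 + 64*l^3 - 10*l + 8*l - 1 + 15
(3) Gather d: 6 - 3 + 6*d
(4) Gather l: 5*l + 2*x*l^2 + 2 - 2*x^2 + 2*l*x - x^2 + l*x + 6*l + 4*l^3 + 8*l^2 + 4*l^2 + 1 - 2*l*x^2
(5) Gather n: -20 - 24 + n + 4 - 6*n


(1) = 112*l^3 + 130*l^2 - 253*l + 80
(2) = 64*l^3 + 72*l^2
(3) = 6*d + 3
(4) = 4*l^3 + l^2*(2*x + 12) + l*(-2*x^2 + 3*x + 11) - 3*x^2 + 3
(5) = -5*n - 40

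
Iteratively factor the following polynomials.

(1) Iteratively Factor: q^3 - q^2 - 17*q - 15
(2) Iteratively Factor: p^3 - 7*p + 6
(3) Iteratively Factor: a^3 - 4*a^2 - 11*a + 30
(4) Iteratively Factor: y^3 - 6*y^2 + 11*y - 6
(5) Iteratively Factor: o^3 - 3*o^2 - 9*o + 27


(1) = (q + 3)*(q^2 - 4*q - 5) = (q - 5)*(q + 3)*(q + 1)
(2) = (p + 3)*(p^2 - 3*p + 2) = (p - 2)*(p + 3)*(p - 1)
(3) = (a + 3)*(a^2 - 7*a + 10) = (a - 5)*(a + 3)*(a - 2)
(4) = (y - 1)*(y^2 - 5*y + 6) = (y - 3)*(y - 1)*(y - 2)
(5) = (o - 3)*(o^2 - 9) = (o - 3)^2*(o + 3)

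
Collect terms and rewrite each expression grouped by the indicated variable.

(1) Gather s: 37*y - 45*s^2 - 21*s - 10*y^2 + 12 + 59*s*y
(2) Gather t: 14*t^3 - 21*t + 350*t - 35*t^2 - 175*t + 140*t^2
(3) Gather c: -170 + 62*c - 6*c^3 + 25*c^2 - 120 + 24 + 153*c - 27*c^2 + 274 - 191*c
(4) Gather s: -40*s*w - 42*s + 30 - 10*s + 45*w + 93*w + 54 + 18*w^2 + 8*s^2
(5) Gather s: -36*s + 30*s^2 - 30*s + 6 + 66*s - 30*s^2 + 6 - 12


(1) = -45*s^2 + s*(59*y - 21) - 10*y^2 + 37*y + 12
(2) = 14*t^3 + 105*t^2 + 154*t
(3) = -6*c^3 - 2*c^2 + 24*c + 8
(4) = 8*s^2 + s*(-40*w - 52) + 18*w^2 + 138*w + 84
(5) = 0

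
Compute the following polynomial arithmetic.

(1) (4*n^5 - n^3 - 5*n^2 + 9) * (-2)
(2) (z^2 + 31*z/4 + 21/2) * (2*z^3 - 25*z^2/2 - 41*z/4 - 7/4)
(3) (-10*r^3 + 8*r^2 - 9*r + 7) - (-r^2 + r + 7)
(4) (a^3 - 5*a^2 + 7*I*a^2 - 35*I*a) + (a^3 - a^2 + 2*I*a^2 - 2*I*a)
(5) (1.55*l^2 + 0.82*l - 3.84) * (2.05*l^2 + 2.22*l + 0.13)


(1) = -8*n^5 + 2*n^3 + 10*n^2 - 18
(2) = 2*z^5 + 3*z^4 - 689*z^3/8 - 3399*z^2/16 - 1939*z/16 - 147/8
(3) = -10*r^3 + 9*r^2 - 10*r
(4) = 2*a^3 - 6*a^2 + 9*I*a^2 - 37*I*a
(5) = 3.1775*l^4 + 5.122*l^3 - 5.8501*l^2 - 8.4182*l - 0.4992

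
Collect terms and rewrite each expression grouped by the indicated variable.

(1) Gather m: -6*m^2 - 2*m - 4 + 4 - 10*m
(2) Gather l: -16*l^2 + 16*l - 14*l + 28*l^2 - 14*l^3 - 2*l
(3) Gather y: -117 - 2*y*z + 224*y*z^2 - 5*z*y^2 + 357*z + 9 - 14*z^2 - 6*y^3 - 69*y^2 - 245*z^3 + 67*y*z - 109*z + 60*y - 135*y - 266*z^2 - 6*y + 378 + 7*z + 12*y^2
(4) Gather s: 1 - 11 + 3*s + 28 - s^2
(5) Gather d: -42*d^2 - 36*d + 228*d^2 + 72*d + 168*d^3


(1) = -6*m^2 - 12*m
(2) = -14*l^3 + 12*l^2
(3) = -6*y^3 + y^2*(-5*z - 57) + y*(224*z^2 + 65*z - 81) - 245*z^3 - 280*z^2 + 255*z + 270
(4) = -s^2 + 3*s + 18
(5) = 168*d^3 + 186*d^2 + 36*d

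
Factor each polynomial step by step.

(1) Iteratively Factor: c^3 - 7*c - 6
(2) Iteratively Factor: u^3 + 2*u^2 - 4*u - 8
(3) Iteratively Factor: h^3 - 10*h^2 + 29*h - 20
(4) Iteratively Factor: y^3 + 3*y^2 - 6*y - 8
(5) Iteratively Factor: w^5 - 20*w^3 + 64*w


(1) = (c + 1)*(c^2 - c - 6) = (c + 1)*(c + 2)*(c - 3)
(2) = (u - 2)*(u^2 + 4*u + 4) = (u - 2)*(u + 2)*(u + 2)
(3) = (h - 5)*(h^2 - 5*h + 4) = (h - 5)*(h - 1)*(h - 4)
(4) = (y + 4)*(y^2 - y - 2) = (y + 1)*(y + 4)*(y - 2)
(5) = (w - 4)*(w^4 + 4*w^3 - 4*w^2 - 16*w) = w*(w - 4)*(w^3 + 4*w^2 - 4*w - 16) = w*(w - 4)*(w + 2)*(w^2 + 2*w - 8) = w*(w - 4)*(w - 2)*(w + 2)*(w + 4)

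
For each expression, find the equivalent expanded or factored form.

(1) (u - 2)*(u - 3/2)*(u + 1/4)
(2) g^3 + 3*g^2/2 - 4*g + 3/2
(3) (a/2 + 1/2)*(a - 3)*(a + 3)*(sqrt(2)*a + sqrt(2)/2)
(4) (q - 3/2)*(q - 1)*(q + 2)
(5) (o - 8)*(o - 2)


(1) = u^3 - 13*u^2/4 + 17*u/8 + 3/4
(2) = (g - 1)*(g - 1/2)*(g + 3)
(3) = sqrt(2)*a^4/2 + 3*sqrt(2)*a^3/4 - 17*sqrt(2)*a^2/4 - 27*sqrt(2)*a/4 - 9*sqrt(2)/4
(4) = q^3 - q^2/2 - 7*q/2 + 3
(5) = o^2 - 10*o + 16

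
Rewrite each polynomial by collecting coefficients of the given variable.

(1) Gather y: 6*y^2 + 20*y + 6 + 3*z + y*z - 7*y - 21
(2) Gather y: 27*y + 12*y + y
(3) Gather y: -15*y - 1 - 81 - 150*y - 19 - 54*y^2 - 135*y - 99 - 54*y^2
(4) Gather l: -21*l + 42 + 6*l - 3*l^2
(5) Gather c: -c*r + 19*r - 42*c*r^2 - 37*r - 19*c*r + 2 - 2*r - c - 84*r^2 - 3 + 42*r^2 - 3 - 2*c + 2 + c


(1) = 6*y^2 + y*(z + 13) + 3*z - 15
(2) = 40*y
(3) = -108*y^2 - 300*y - 200
(4) = -3*l^2 - 15*l + 42
(5) = c*(-42*r^2 - 20*r - 2) - 42*r^2 - 20*r - 2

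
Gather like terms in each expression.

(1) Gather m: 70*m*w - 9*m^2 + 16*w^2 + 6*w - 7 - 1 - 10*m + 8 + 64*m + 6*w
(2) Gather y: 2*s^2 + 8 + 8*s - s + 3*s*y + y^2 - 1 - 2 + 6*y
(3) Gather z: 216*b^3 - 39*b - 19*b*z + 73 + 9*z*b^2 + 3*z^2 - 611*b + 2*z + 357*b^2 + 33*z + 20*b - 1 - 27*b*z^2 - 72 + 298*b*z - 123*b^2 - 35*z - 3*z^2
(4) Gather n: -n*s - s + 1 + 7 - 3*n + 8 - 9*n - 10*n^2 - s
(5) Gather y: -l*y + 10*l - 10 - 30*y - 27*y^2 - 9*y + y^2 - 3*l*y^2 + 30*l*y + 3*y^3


(1) = -9*m^2 + m*(70*w + 54) + 16*w^2 + 12*w
(2) = 2*s^2 + 7*s + y^2 + y*(3*s + 6) + 5
(3) = 216*b^3 + 234*b^2 - 27*b*z^2 - 630*b + z*(9*b^2 + 279*b)
(4) = -10*n^2 + n*(-s - 12) - 2*s + 16
(5) = 10*l + 3*y^3 + y^2*(-3*l - 26) + y*(29*l - 39) - 10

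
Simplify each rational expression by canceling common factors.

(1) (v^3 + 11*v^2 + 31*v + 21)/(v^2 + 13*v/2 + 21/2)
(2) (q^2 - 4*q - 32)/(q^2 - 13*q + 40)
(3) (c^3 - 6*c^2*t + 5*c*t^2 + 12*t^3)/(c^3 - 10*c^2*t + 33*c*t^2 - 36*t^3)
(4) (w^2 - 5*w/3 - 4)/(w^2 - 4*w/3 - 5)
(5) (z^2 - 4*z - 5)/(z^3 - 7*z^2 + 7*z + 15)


(1) = (2*v^2 + 16*v + 14)/(2*v + 7)
(2) = (q + 4)/(q - 5)
(3) = (-c - t)/(-c + 3*t)
(4) = (3*w + 4)/(3*w + 5)
(5) = 1/(z - 3)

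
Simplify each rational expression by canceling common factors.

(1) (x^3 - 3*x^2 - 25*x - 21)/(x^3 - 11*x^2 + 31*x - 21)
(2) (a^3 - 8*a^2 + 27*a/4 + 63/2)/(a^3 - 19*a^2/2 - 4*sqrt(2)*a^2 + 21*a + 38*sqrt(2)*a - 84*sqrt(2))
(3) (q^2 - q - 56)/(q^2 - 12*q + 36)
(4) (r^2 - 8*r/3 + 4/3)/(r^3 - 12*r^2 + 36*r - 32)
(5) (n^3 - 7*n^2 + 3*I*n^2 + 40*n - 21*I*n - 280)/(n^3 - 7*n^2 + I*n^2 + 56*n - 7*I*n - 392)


(1) = (x^2 + 4*x + 3)/(x^2 - 4*x + 3)
(2) = (8*a + 12)/(8*a - 32*sqrt(2))
(3) = (q^2 - q - 56)/(q^2 - 12*q + 36)
(4) = (3*r - 2)/(3*r^2 - 30*r + 48)
(5) = (n - 5*I)/(n - 7*I)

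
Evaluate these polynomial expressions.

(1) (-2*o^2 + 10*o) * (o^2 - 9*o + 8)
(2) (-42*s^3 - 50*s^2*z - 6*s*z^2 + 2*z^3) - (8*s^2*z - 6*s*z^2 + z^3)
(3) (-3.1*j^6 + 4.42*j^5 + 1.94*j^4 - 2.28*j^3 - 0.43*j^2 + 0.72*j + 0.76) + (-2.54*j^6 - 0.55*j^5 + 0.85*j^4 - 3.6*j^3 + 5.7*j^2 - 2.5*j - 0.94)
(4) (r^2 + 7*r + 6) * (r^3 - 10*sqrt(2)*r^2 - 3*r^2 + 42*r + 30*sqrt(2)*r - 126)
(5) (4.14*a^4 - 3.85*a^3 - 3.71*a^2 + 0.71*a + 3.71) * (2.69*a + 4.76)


(1) = -2*o^4 + 28*o^3 - 106*o^2 + 80*o
(2) = -42*s^3 - 58*s^2*z + z^3
(3) = -5.64*j^6 + 3.87*j^5 + 2.79*j^4 - 5.88*j^3 + 5.27*j^2 - 1.78*j - 0.18
(4) = r^5 - 10*sqrt(2)*r^4 + 4*r^4 - 40*sqrt(2)*r^3 + 27*r^3 + 150*r^2 + 150*sqrt(2)*r^2 - 630*r + 180*sqrt(2)*r - 756
(5) = 11.1366*a^5 + 9.3499*a^4 - 28.3059*a^3 - 15.7497*a^2 + 13.3595*a + 17.6596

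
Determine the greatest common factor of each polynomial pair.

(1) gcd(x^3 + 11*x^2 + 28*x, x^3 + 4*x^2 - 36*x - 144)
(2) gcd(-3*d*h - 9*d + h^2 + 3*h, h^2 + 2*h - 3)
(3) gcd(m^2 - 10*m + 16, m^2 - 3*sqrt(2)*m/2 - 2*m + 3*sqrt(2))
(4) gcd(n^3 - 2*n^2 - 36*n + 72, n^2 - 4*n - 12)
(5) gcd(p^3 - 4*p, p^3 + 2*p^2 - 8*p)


(1) = gcd(x*(x + 4)*(x + 7), (x - 6)*(x + 4)*(x + 6)) = x + 4
(2) = gcd((-3*d + h)*(h + 3), (h - 1)*(h + 3)) = h + 3
(3) = m - 2
(4) = gcd((n - 6)*(n - 2)*(n + 6), (n - 6)*(n + 2)) = n - 6
(5) = gcd(p*(p - 2)*(p + 2), p*(p - 2)*(p + 4)) = p^2 - 2*p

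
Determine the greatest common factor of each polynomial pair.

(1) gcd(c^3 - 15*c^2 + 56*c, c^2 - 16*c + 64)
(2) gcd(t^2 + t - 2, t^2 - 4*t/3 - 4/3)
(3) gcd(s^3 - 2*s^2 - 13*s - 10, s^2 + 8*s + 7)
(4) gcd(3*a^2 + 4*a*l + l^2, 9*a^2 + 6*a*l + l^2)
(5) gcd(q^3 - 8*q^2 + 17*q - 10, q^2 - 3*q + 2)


(1) = c - 8
(2) = gcd((t - 1)*(t + 2), (t - 2)*(t + 2/3)) = 1
(3) = s + 1
(4) = 3*a + l
(5) = q^2 - 3*q + 2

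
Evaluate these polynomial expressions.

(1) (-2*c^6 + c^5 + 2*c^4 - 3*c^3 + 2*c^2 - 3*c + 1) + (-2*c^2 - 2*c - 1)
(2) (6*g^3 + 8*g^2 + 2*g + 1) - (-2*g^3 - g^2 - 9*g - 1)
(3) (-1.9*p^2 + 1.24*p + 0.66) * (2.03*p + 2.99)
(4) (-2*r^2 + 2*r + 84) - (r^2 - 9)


(1) = -2*c^6 + c^5 + 2*c^4 - 3*c^3 - 5*c
(2) = 8*g^3 + 9*g^2 + 11*g + 2
(3) = -3.857*p^3 - 3.1638*p^2 + 5.0474*p + 1.9734
(4) = -3*r^2 + 2*r + 93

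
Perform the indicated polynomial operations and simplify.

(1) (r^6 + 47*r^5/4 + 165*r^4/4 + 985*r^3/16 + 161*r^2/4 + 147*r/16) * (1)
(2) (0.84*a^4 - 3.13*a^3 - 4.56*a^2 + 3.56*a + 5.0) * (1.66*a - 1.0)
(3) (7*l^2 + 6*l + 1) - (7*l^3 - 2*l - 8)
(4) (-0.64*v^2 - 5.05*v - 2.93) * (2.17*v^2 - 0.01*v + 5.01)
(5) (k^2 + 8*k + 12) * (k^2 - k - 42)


(1) = r^6 + 47*r^5/4 + 165*r^4/4 + 985*r^3/16 + 161*r^2/4 + 147*r/16
(2) = 1.3944*a^5 - 6.0358*a^4 - 4.4396*a^3 + 10.4696*a^2 + 4.74*a - 5.0
(3) = -7*l^3 + 7*l^2 + 8*l + 9
(4) = -1.3888*v^4 - 10.9521*v^3 - 9.514*v^2 - 25.2712*v - 14.6793
(5) = k^4 + 7*k^3 - 38*k^2 - 348*k - 504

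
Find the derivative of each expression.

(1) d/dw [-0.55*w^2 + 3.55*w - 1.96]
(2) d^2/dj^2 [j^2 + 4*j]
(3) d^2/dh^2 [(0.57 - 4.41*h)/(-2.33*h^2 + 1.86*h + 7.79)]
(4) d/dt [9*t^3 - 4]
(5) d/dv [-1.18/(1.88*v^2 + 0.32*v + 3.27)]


(1) = 3.55 - 1.1*w
(2) = 2
(3) = ((19.0614 - 61.6518*h)*(-2.33*h^2 + 1.86*h + 7.79) - (4.41*h - 0.57)*(4.66*h - 1.86)*(9.32*h - 3.72))/(-2.33*h^2 + 1.86*h + 7.79)^3
(4) = 27*t^2
(5) = (4.4368*v + 0.3776)/(1.88*v^2 + 0.32*v + 3.27)^2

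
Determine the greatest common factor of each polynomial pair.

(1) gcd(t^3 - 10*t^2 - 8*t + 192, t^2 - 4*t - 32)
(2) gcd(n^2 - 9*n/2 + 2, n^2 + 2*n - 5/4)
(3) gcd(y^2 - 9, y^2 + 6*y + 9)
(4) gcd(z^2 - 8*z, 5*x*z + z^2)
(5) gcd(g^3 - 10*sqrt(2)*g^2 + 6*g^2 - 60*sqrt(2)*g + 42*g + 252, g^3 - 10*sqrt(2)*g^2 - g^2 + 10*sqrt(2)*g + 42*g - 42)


(1) = t^2 - 4*t - 32
(2) = n - 1/2
(3) = gcd((y - 3)*(y + 3), (y + 3)^2) = y + 3
(4) = gcd(z*(z - 8), z*(5*x + z)) = z
(5) = gcd((g + 6)*(g - 7*sqrt(2))*(g - 3*sqrt(2)), (g - 1)*(g - 7*sqrt(2))*(g - 3*sqrt(2))) = g^2 - 10*sqrt(2)*g + 42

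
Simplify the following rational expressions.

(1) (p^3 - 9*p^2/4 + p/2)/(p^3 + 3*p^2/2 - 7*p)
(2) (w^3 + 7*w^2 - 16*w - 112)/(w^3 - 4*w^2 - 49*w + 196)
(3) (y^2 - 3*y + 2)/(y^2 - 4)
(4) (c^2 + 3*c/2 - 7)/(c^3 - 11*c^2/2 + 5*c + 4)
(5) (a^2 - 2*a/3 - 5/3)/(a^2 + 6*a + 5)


(1) = (4*p - 1)/(4*p + 14)
(2) = (w + 4)/(w - 7)
(3) = (y - 1)/(y + 2)
(4) = (2*c + 7)/(2*c^2 - 7*c - 4)
(5) = (3*a - 5)/(3*a + 15)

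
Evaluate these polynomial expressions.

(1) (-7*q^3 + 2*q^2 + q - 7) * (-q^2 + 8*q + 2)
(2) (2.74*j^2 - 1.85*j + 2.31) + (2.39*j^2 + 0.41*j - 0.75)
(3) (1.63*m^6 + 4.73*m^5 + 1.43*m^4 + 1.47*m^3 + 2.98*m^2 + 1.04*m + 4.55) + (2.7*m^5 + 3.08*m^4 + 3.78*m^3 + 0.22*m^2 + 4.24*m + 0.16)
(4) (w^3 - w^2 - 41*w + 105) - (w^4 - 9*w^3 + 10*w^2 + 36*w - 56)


(1) = 7*q^5 - 58*q^4 + q^3 + 19*q^2 - 54*q - 14
(2) = 5.13*j^2 - 1.44*j + 1.56
(3) = 1.63*m^6 + 7.43*m^5 + 4.51*m^4 + 5.25*m^3 + 3.2*m^2 + 5.28*m + 4.71
(4) = -w^4 + 10*w^3 - 11*w^2 - 77*w + 161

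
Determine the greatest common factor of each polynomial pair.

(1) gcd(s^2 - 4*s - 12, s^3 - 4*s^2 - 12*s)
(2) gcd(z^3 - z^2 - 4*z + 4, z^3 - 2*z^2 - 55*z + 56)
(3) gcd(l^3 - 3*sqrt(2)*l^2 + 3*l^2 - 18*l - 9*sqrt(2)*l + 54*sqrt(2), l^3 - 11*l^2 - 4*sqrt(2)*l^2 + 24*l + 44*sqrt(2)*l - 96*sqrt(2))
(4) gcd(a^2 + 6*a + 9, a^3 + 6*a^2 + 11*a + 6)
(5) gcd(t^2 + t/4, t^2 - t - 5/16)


(1) = gcd((s - 6)*(s + 2), s*(s - 6)*(s + 2)) = s^2 - 4*s - 12
(2) = gcd((z - 2)*(z - 1)*(z + 2), (z - 8)*(z - 1)*(z + 7)) = z - 1
(3) = gcd((l - 3)*(l + 6)*(l - 3*sqrt(2)), (l - 8)*(l - 3)*(l - 4*sqrt(2))) = l - 3
(4) = a + 3
(5) = gcd(t*(t + 1/4), (t - 5/4)*(t + 1/4)) = t + 1/4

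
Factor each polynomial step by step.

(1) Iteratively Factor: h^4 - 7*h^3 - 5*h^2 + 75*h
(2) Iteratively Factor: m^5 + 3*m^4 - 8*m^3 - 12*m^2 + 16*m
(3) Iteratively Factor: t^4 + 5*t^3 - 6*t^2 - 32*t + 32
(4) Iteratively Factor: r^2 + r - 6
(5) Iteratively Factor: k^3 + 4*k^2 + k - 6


(1) = (h)*(h^3 - 7*h^2 - 5*h + 75) = h*(h - 5)*(h^2 - 2*h - 15) = h*(h - 5)*(h + 3)*(h - 5)
(2) = (m - 1)*(m^4 + 4*m^3 - 4*m^2 - 16*m) = m*(m - 1)*(m^3 + 4*m^2 - 4*m - 16) = m*(m - 1)*(m + 2)*(m^2 + 2*m - 8) = m*(m - 1)*(m + 2)*(m + 4)*(m - 2)
(3) = (t - 2)*(t^3 + 7*t^2 + 8*t - 16) = (t - 2)*(t - 1)*(t^2 + 8*t + 16) = (t - 2)*(t - 1)*(t + 4)*(t + 4)
(4) = (r - 2)*(r + 3)
(5) = (k + 2)*(k^2 + 2*k - 3) = (k - 1)*(k + 2)*(k + 3)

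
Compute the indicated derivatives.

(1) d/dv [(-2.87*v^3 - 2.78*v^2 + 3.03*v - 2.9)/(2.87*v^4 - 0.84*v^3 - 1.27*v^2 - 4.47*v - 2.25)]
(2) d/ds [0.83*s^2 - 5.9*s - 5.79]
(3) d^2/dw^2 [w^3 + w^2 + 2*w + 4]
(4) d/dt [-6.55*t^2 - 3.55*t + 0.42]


(1) = (8.2369*v^6 + 15.9572*v^5 - 24.7786*v^4 + 64.0402*v^3 + 28.3392*v^2 + 5.144*v - 19.7805)/(8.2369*v^8 - 4.8216*v^7 - 6.5842*v^6 - 23.5242*v^5 - 3.7925*v^4 + 15.1338*v^3 + 25.6959*v^2 + 20.115*v + 5.0625)
(2) = 1.66*s - 5.9
(3) = 6*w + 2
(4) = -13.1*t - 3.55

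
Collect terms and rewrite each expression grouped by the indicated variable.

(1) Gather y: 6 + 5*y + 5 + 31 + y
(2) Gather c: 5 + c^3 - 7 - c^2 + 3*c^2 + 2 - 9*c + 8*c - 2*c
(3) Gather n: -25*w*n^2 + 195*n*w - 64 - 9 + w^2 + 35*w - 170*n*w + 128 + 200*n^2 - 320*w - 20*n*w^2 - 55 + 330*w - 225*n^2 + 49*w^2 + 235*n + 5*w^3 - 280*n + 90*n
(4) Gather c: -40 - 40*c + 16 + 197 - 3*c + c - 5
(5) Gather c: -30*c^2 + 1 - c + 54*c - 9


(1) = 6*y + 42
(2) = c^3 + 2*c^2 - 3*c
(3) = n^2*(-25*w - 25) + n*(-20*w^2 + 25*w + 45) + 5*w^3 + 50*w^2 + 45*w
(4) = 168 - 42*c
(5) = -30*c^2 + 53*c - 8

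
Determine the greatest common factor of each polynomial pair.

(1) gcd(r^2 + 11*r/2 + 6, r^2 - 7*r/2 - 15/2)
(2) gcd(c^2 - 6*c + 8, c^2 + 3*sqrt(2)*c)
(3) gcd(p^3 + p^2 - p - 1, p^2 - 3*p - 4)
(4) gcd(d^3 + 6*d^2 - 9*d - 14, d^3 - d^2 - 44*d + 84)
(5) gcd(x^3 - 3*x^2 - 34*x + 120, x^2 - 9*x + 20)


(1) = r + 3/2
(2) = 1
(3) = p + 1
(4) = gcd((d - 2)*(d + 1)*(d + 7), (d - 6)*(d - 2)*(d + 7)) = d^2 + 5*d - 14
(5) = gcd((x - 5)*(x - 4)*(x + 6), (x - 5)*(x - 4)) = x^2 - 9*x + 20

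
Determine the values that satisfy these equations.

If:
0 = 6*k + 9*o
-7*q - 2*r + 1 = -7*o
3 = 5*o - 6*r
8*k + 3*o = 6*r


Then:
k = -9/28
o = 3/14
q = 22/49
r = -9/28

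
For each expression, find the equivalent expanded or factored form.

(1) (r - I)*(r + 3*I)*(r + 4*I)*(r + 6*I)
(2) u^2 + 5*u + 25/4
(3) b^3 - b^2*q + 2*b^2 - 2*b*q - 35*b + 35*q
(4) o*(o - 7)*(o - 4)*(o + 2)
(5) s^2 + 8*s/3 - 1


(1) = r^4 + 12*I*r^3 - 41*r^2 - 18*I*r - 72
(2) = (u + 5/2)^2
(3) = (b - 5)*(b + 7)*(b - q)
(4) = o^4 - 9*o^3 + 6*o^2 + 56*o
(5) = (s - 1/3)*(s + 3)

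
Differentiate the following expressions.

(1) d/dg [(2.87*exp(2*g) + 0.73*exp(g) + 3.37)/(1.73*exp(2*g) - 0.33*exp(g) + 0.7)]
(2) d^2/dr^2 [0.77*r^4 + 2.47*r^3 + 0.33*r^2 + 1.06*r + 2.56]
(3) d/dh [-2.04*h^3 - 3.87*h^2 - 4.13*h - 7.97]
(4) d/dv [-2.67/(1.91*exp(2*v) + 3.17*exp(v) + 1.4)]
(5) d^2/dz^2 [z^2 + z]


(1) = (-2.21*exp(2*g) - 7.6422*exp(g) + 1.6231)*exp(g)/(2.9929*exp(4*g) - 1.1418*exp(3*g) + 2.5309*exp(2*g) - 0.462*exp(g) + 0.49)
(2) = 9.24*r^2 + 14.82*r + 0.66
(3) = -6.12*h^2 - 7.74*h - 4.13
(4) = (10.1994*exp(v) + 8.4639)*exp(v)/(1.91*exp(2*v) + 3.17*exp(v) + 1.4)^2
(5) = 2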